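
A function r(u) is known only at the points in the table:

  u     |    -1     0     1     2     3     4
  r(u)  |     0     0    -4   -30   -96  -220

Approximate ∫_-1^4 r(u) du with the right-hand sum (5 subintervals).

Δu = 1.
Sum = 1·[0 + (-4) + (-30) + (-96) + (-220)] = -350.

-350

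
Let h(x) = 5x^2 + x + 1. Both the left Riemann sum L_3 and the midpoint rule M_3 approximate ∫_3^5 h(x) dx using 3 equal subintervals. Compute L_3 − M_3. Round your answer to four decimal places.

L_3 ≈ 146.740741.
M_3 ≈ 172.962963.
L_3 − M_3 ≈ -26.2222.

-26.2222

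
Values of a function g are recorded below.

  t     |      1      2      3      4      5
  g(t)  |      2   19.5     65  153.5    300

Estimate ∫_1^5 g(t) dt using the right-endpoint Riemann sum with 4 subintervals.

Δt = 1.
Sum = 1·[19.5 + 65 + 153.5 + 300] = 538.

538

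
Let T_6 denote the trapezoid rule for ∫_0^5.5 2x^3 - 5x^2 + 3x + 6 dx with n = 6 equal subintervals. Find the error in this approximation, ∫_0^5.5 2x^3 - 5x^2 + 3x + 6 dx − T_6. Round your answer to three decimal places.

-8.858

Exact integral: ∫_0^5.5 f(x) dx ≈ 258.61458.
T_6 ≈ 267.47251.
Error ≈ 258.61458 − 267.47251 ≈ -8.858.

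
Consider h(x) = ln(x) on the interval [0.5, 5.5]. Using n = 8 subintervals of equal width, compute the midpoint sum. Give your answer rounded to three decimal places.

Δx = (5.5 − 0.5)/8 = 0.625.
Midpoints: 0.8125, 1.4375, 2.0625, 2.6875, 3.3125, 3.9375, 4.5625, 5.1875.
h(0.8125) ≈ -0.208, h(1.4375) ≈ 0.363, h(2.0625) ≈ 0.724, h(2.6875) ≈ 0.989, h(3.3125) ≈ 1.198, h(3.9375) ≈ 1.371, h(4.5625) ≈ 1.518, h(5.1875) ≈ 1.646.
Sum = Δx · [h(0.8125) + h(1.4375) + h(2.0625) + ...].
Sum ≈ 4.750.

4.750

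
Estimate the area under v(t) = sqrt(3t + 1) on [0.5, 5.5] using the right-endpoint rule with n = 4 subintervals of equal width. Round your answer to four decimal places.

16.9421

Δt = (5.5 − 0.5)/4 = 1.25.
Right endpoints: 1.75, 3, 4.25, 5.5.
v(1.75) ≈ 2.5000, v(3) ≈ 3.1623, v(4.25) ≈ 3.7081, v(5.5) ≈ 4.1833.
Sum = Δt · [v(1.75) + v(3) + v(4.25) + v(5.5)].
Sum ≈ 16.9421.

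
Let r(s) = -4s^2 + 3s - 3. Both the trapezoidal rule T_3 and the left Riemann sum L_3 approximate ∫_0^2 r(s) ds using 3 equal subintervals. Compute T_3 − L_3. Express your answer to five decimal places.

T_3 ≈ -11.2592593.
L_3 ≈ -7.9259259.
T_3 − L_3 ≈ -3.33333.

-3.33333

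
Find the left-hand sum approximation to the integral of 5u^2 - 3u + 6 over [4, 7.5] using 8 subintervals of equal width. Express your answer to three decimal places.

515.915

Δu = (7.5 − 4)/8 = 0.4375.
Left endpoints: 4, 4.4375, 4.875, 5.3125, 5.75, 6.1875, 6.625, 7.0625.
f(4) = 74, f(4.4375) = 91.14453125, f(4.875) = 110.203125, f(5.3125) = 131.17578125, f(5.75) = 154.0625, f(6.1875) = 178.86328125, f(6.625) = 205.578125, f(7.0625) = 234.20703125.
Sum = Δu · [f(4) + f(4.4375) + f(4.875) + ...].
Sum ≈ 515.915.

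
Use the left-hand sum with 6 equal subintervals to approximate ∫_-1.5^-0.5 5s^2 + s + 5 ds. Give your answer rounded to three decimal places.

Δs = (-0.5 − (-1.5))/6 = 1/6.
Left endpoints: -1.5, -4/3, -7/6, -1, -5/6, -2/3.
f(-1.5) = 14.75, f(-4/3) = 113/9, f(-7/6) = 383/36, f(-1) = 9, f(-5/6) = 275/36, f(-2/3) = 59/9.
Sum = Δs · [f(-1.5) + f(-4/3) + f(-7/6) + ...].
Sum ≈ 10.190.

10.190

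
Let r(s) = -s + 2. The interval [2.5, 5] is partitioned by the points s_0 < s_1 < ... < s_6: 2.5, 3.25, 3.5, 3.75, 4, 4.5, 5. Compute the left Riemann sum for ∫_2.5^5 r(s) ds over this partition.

-3.75

Subinterval widths: 0.75, 0.25, 0.25, 0.25, 0.5, 0.5.
Left endpoints: 2.5, 3.25, 3.5, 3.75, 4, 4.5.
r(2.5) = -0.5, r(3.25) = -1.25, r(3.5) = -1.5, r(3.75) = -1.75, r(4) = -2, r(4.5) = -2.5.
Sum = Σ Δs_i · r(s_i).
Sum = -3.75.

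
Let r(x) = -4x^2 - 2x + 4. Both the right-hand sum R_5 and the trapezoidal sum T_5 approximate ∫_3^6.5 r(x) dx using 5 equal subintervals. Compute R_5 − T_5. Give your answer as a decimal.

-49

R_5 = -399.56.
T_5 = -350.56.
R_5 − T_5 = -49.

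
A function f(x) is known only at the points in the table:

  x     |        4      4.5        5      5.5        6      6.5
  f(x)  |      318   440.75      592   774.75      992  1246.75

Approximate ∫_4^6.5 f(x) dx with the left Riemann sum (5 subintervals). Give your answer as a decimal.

Δx = 0.5.
Sum = 0.5·[318 + 440.75 + 592 + 774.75 + 992] = 1558.75.

1558.75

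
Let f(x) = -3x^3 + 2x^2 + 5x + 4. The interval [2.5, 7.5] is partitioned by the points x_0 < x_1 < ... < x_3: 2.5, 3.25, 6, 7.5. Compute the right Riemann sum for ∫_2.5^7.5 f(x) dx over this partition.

-3204.14453125

Subinterval widths: 0.75, 2.75, 1.5.
Right endpoints: 3.25, 6, 7.5.
f(3.25) = -61.609375, f(6) = -542, f(7.5) = -1111.625.
Sum = Σ Δx_i · f(x_i).
Sum = -3204.14453125.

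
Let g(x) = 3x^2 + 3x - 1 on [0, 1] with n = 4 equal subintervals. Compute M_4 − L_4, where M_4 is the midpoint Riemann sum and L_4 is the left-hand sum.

M_4 = 1.484375.
L_4 = 0.78125.
M_4 − L_4 = 0.703125.

0.703125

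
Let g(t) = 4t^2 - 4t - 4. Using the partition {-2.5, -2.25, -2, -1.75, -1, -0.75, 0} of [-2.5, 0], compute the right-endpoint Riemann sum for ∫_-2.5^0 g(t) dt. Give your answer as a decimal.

15.4375

Subinterval widths: 0.25, 0.25, 0.25, 0.75, 0.25, 0.75.
Right endpoints: -2.25, -2, -1.75, -1, -0.75, 0.
g(-2.25) = 25.25, g(-2) = 20, g(-1.75) = 15.25, g(-1) = 4, g(-0.75) = 1.25, g(0) = -4.
Sum = Σ Δt_i · g(t_i).
Sum = 15.4375.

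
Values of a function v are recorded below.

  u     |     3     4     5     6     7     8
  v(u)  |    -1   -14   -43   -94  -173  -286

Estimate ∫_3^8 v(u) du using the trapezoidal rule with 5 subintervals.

-467.5

Δu = 1.
T_5 = (1/2)·[(-1) + 2·(-14) + 2·(-43) + 2·(-94) + 2·(-173) + (-286)] = -467.5.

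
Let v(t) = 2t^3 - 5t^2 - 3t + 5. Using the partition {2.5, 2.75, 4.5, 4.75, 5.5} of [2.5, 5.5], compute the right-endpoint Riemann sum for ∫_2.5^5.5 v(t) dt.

277.578125

Subinterval widths: 0.25, 1.75, 0.25, 0.75.
Right endpoints: 2.75, 4.5, 4.75, 5.5.
v(2.75) = 0.53125, v(4.5) = 72.5, v(4.75) = 92.28125, v(5.5) = 170.
Sum = Σ Δt_i · v(t_i).
Sum = 277.578125.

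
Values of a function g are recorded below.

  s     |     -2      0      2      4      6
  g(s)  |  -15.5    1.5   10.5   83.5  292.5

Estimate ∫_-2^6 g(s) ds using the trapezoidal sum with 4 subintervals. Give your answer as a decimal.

Δs = 2.
T_4 = (2/2)·[(-15.5) + 2·1.5 + 2·10.5 + 2·83.5 + 292.5] = 468.

468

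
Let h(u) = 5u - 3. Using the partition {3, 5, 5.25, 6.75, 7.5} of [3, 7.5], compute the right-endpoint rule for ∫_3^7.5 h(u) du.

121.8125

Subinterval widths: 2, 0.25, 1.5, 0.75.
Right endpoints: 5, 5.25, 6.75, 7.5.
h(5) = 22, h(5.25) = 23.25, h(6.75) = 30.75, h(7.5) = 34.5.
Sum = Σ Δu_i · h(u_i).
Sum = 121.8125.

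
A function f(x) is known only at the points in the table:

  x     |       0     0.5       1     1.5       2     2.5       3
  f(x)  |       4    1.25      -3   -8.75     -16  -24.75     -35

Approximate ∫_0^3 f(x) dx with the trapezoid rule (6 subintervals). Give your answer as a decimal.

-33.375

Δx = 0.5.
T_6 = (0.5/2)·[4 + 2·1.25 + 2·(-3) + 2·(-8.75) + 2·(-16) + 2·(-24.75) + (-35)] = -33.375.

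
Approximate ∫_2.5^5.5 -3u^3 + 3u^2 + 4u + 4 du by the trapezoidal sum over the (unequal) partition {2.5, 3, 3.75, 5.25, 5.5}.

-469.83984375

Subinterval widths: 0.5, 0.75, 1.5, 0.25.
f(2.5) = -14.125, f(3) = -38, f(3.75) = -97.015625, f(5.25) = -326.421875, f(5.5) = -382.375.
On each subinterval the trapezoid contributes (Δu_i/2)·[f(u_{i-1}) + f(u_i)].
Sum = -469.83984375.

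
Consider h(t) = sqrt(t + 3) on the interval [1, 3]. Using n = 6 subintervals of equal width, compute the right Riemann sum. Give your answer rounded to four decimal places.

4.5391

Δt = (3 − 1)/6 = 1/3.
Right endpoints: 4/3, 5/3, 2, 7/3, 8/3, 3.
h(4/3) ≈ 2.0817, h(5/3) ≈ 2.1602, h(2) ≈ 2.2361, h(7/3) ≈ 2.3094, h(8/3) ≈ 2.3805, h(3) ≈ 2.4495.
Sum = Δt · [h(4/3) + h(5/3) + h(2) + ...].
Sum ≈ 4.5391.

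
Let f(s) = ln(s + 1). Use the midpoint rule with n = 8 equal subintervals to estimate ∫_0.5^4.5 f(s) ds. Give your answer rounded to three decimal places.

4.773

Δs = (4.5 − 0.5)/8 = 0.5.
Midpoints: 0.75, 1.25, 1.75, 2.25, 2.75, 3.25, 3.75, 4.25.
f(0.75) ≈ 0.560, f(1.25) ≈ 0.811, f(1.75) ≈ 1.012, f(2.25) ≈ 1.179, f(2.75) ≈ 1.322, f(3.25) ≈ 1.447, f(3.75) ≈ 1.558, f(4.25) ≈ 1.658.
Sum = Δs · [f(0.75) + f(1.25) + f(1.75) + ...].
Sum ≈ 4.773.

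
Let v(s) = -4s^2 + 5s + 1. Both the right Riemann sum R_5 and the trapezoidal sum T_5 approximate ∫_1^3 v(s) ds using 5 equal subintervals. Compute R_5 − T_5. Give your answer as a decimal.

-4.4

R_5 = -17.28.
T_5 = -12.88.
R_5 − T_5 = -4.4.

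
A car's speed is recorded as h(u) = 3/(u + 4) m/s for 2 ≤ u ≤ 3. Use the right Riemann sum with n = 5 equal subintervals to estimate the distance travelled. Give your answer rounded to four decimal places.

Δu = (3 − 2)/5 = 0.2.
Right endpoints: 2.2, 2.4, 2.6, 2.8, 3.
h(2.2) = 15/31, h(2.4) = 0.46875, h(2.6) = 5/11, h(2.8) = 15/34, h(3) = 3/7.
Sum = Δu · [h(2.2) + h(2.4) + h(2.6) + h(2.8) + h(3)].
Sum ≈ 0.4554.

0.4554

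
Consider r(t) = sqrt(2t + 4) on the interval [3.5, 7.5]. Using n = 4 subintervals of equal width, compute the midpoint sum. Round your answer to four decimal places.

Δt = (7.5 − 3.5)/4 = 1.
Midpoints: 4, 5, 6, 7.
r(4) ≈ 3.4641, r(5) ≈ 3.7417, r(6) ≈ 4.0000, r(7) ≈ 4.2426.
Sum = Δt · [r(4) + r(5) + r(6) + r(7)].
Sum ≈ 15.4484.

15.4484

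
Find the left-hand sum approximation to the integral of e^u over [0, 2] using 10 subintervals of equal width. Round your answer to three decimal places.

Δu = (2 − 0)/10 = 0.2.
Left endpoints: 0, 0.2, 0.4, 0.6, 0.8, 1, 1.2, 1.4, 1.6, 1.8.
f(0) ≈ 1.000, f(0.2) ≈ 1.221, f(0.4) ≈ 1.492, f(0.6) ≈ 1.822, f(0.8) ≈ 2.226, f(1) ≈ 2.718, f(1.2) ≈ 3.320, f(1.4) ≈ 4.055, f(1.6) ≈ 4.953, f(1.8) ≈ 6.050.
Sum = Δu · [f(0) + f(0.2) + f(0.4) + ...].
Sum ≈ 5.771.

5.771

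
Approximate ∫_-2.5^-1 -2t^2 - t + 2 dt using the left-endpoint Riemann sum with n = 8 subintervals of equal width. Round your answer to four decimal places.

Δt = (-1 − (-2.5))/8 = 0.1875.
Left endpoints: -2.5, -2.3125, -2.125, -1.9375, -1.75, -1.5625, -1.375, -1.1875.
f(-2.5) = -8, f(-2.3125) = -6.3828125, f(-2.125) = -4.90625, f(-1.9375) = -3.5703125, f(-1.75) = -2.375, f(-1.5625) = -1.3203125, f(-1.375) = -0.40625, f(-1.1875) = 0.3671875.
Sum = Δt · [f(-2.5) + f(-2.3125) + f(-2.125) + ...].
Sum ≈ -4.9863.

-4.9863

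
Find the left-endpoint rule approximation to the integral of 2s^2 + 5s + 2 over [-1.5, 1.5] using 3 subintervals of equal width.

Δs = (1.5 − (-1.5))/3 = 1.
Left endpoints: -1.5, -0.5, 0.5.
f(-1.5) = -1, f(-0.5) = 0, f(0.5) = 5.
Sum = Δs · [f(-1.5) + f(-0.5) + f(0.5)].
Sum = 4.

4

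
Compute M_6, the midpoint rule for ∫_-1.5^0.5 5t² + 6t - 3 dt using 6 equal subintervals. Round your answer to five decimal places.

Δt = (0.5 − (-1.5))/6 = 1/3.
Midpoints: -4/3, -1, -2/3, -1/3, 0, 1/3.
f(-4/3) = -19/9, f(-1) = -4, f(-2/3) = -43/9, f(-1/3) = -40/9, f(0) = -3, f(1/3) = -4/9.
Sum = Δt · [f(-4/3) + f(-1) + f(-2/3) + ...].
Sum ≈ -6.25926.

-6.25926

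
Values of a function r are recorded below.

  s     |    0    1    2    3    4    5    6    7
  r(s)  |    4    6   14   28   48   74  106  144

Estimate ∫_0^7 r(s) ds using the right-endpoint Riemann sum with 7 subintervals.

Δs = 1.
Sum = 1·[6 + 14 + 28 + 48 + 74 + 106 + 144] = 420.

420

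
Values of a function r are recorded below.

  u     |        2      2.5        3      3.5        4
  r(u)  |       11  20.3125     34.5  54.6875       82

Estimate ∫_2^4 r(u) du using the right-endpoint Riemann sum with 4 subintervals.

95.75

Δu = 0.5.
Sum = 0.5·[20.3125 + 34.5 + 54.6875 + 82] = 95.75.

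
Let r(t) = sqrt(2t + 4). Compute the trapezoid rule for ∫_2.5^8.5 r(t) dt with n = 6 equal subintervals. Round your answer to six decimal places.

Δt = (8.5 − 2.5)/6 = 1.
r(2.5) ≈ 3.000000, r(3.5) ≈ 3.316625, r(4.5) ≈ 3.605551, r(5.5) ≈ 3.872983, r(6.5) ≈ 4.123106, r(7.5) ≈ 4.358899, r(8.5) ≈ 4.582576.
T_6 = (Δt/2)·[r(t_0) + 2r(t_1) + ... + 2r(t_{5}) + r(t_6)].
Sum ≈ 23.068452.

23.068452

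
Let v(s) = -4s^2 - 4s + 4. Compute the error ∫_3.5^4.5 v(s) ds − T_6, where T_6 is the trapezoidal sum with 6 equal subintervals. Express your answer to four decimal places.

0.0185

Exact integral: ∫_3.5^4.5 v(s) ds ≈ -76.333333.
T_6 ≈ -76.351852.
Error ≈ -76.333333 − (-76.351852) ≈ 0.0185.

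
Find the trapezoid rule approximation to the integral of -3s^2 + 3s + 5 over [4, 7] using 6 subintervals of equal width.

Δs = (7 − 4)/6 = 0.5.
f(4) = -31, f(4.5) = -42.25, f(5) = -55, f(5.5) = -69.25, f(6) = -85, f(6.5) = -102.25, f(7) = -121.
T_6 = (Δs/2)·[f(s_0) + 2f(s_1) + ... + 2f(s_{5}) + f(s_6)].
Sum = -214.875.

-214.875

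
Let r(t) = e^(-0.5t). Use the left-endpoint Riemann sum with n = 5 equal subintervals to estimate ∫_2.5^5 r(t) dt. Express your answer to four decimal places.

0.4621

Δt = (5 − 2.5)/5 = 0.5.
Left endpoints: 2.5, 3, 3.5, 4, 4.5.
r(2.5) ≈ 0.2865, r(3) ≈ 0.2231, r(3.5) ≈ 0.1738, r(4) ≈ 0.1353, r(4.5) ≈ 0.1054.
Sum = Δt · [r(2.5) + r(3) + r(3.5) + r(4) + r(4.5)].
Sum ≈ 0.4621.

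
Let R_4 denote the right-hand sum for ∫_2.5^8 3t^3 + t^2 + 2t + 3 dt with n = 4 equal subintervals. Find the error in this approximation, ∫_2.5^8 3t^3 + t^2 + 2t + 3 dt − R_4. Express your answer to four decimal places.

-1154.6598

Exact integral: ∫_2.5^8 f(t) dt ≈ 3282.411458.
R_4 ≈ 4437.071289.
Error ≈ 3282.411458 − 4437.071289 ≈ -1154.6598.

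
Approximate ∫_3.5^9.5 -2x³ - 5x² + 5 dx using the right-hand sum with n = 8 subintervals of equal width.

Δx = (9.5 − 3.5)/8 = 0.75.
Right endpoints: 4.25, 5, 5.75, 6.5, 7.25, 8, 8.75, 9.5.
f(4.25) = -238.84375, f(5) = -370, f(5.75) = -540.53125, f(6.5) = -755.5, f(7.25) = -1019.96875, f(8) = -1339, f(8.75) = -1717.65625, f(9.5) = -2161.
Sum = Δx · [f(4.25) + f(5) + f(5.75) + ...].
Sum = -6106.875.

-6106.875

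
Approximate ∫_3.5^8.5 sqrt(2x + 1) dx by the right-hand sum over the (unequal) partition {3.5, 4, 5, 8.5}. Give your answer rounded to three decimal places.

Subinterval widths: 0.5, 1, 3.5.
Right endpoints: 4, 5, 8.5.
f(4) ≈ 3.000, f(5) ≈ 3.317, f(8.5) ≈ 4.243.
Sum = Σ Δx_i · f(x_i).
Sum ≈ 19.666.

19.666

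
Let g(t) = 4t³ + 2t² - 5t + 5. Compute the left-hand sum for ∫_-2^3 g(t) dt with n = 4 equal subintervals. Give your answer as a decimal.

Δt = (3 − (-2))/4 = 1.25.
Left endpoints: -2, -0.75, 0.5, 1.75.
g(-2) = -9, g(-0.75) = 8.1875, g(0.5) = 3.5, g(1.75) = 23.8125.
Sum = Δt · [g(-2) + g(-0.75) + g(0.5) + g(1.75)].
Sum = 33.125.

33.125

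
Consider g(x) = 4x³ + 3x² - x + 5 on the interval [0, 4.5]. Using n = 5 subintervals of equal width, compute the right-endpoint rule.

721.125

Δx = (4.5 − 0)/5 = 0.9.
Right endpoints: 0.9, 1.8, 2.7, 3.6, 4.5.
g(0.9) = 9.446, g(1.8) = 36.248, g(2.7) = 102.902, g(3.6) = 226.904, g(4.5) = 425.75.
Sum = Δx · [g(0.9) + g(1.8) + g(2.7) + g(3.6) + g(4.5)].
Sum = 721.125.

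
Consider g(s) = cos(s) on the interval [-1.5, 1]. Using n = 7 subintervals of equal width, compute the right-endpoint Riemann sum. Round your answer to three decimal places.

1.903

Δs = (1 − (-1.5))/7 = 5/14.
Right endpoints: -8/7, -11/14, -3/7, -1/14, 2/7, 9/14, 1.
g(-8/7) ≈ 0.415, g(-11/14) ≈ 0.707, g(-3/7) ≈ 0.910, g(-1/14) ≈ 0.997, g(2/7) ≈ 0.959, g(9/14) ≈ 0.800, g(1) ≈ 0.540.
Sum = Δs · [g(-8/7) + g(-11/14) + g(-3/7) + ...].
Sum ≈ 1.903.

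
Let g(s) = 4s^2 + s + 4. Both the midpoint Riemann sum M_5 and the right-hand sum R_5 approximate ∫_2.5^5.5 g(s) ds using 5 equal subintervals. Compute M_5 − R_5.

-30.78

M_5 = 224.64.
R_5 = 255.42.
M_5 − R_5 = -30.78.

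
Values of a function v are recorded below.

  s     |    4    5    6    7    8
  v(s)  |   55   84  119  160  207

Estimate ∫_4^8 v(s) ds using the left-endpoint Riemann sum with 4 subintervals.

418

Δs = 1.
Sum = 1·[55 + 84 + 119 + 160] = 418.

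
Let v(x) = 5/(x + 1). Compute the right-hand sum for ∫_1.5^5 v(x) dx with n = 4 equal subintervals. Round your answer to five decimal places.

Δx = (5 − 1.5)/4 = 0.875.
Right endpoints: 2.375, 3.25, 4.125, 5.
v(2.375) = 40/27, v(3.25) = 20/17, v(4.125) = 40/41, v(5) = 5/6.
Sum = Δx · [v(2.375) + v(3.25) + v(4.125) + v(5)].
Sum ≈ 3.90853.

3.90853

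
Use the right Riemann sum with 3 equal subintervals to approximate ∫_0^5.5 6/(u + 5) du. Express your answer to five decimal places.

Δu = (5.5 − 0)/3 = 11/6.
Right endpoints: 11/6, 11/3, 5.5.
f(11/6) = 36/41, f(11/3) = 9/13, f(5.5) = 4/7.
Sum = Δu · [f(11/6) + f(11/3) + f(5.5)].
Sum ≈ 3.92661.

3.92661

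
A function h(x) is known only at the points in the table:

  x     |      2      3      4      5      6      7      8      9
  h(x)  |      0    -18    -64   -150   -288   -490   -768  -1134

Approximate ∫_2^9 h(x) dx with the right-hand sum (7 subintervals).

Δx = 1.
Sum = 1·[(-18) + (-64) + (-150) + (-288) + (-490) + (-768) + (-1134)] = -2912.

-2912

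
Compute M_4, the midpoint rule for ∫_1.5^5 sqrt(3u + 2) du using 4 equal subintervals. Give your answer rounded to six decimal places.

Δu = (5 − 1.5)/4 = 0.875.
Midpoints: 1.9375, 2.8125, 3.6875, 4.5625.
f(1.9375) ≈ 2.795085, f(2.8125) ≈ 3.230712, f(3.6875) ≈ 3.614208, f(4.5625) ≈ 3.960745.
Sum = Δu · [f(1.9375) + f(2.8125) + f(3.6875) + f(4.5625)].
Sum ≈ 11.900656.

11.900656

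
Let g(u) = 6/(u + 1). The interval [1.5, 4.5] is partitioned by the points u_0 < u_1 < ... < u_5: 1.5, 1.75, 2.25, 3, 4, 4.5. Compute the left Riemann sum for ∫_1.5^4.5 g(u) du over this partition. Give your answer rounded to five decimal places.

5.17552

Subinterval widths: 0.25, 0.5, 0.75, 1, 0.5.
Left endpoints: 1.5, 1.75, 2.25, 3, 4.
g(1.5) = 2.4, g(1.75) = 24/11, g(2.25) = 24/13, g(3) = 1.5, g(4) = 1.2.
Sum = Σ Δu_i · g(u_i).
Sum ≈ 5.17552.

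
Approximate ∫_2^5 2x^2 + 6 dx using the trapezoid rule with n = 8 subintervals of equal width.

Δx = (5 − 2)/8 = 0.375.
f(2) = 14, f(2.375) = 17.28125, f(2.75) = 21.125, f(3.125) = 25.53125, f(3.5) = 30.5, f(3.875) = 36.03125, f(4.25) = 42.125, f(4.625) = 48.78125, f(5) = 56.
T_8 = (Δx/2)·[f(x_0) + 2f(x_1) + ... + 2f(x_{7}) + f(x_8)].
Sum = 96.140625.

96.140625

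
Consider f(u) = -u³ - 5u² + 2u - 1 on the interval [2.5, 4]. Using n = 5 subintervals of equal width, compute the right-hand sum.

-141.06

Δu = (4 − 2.5)/5 = 0.3.
Right endpoints: 2.8, 3.1, 3.4, 3.7, 4.
f(2.8) = -56.552, f(3.1) = -72.641, f(3.4) = -91.304, f(3.7) = -112.703, f(4) = -137.
Sum = Δu · [f(2.8) + f(3.1) + f(3.4) + f(3.7) + f(4)].
Sum = -141.06.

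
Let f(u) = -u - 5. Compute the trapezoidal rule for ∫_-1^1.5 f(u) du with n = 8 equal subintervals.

Δu = (1.5 − (-1))/8 = 0.3125.
f(-1) = -4, f(-0.6875) = -4.3125, f(-0.375) = -4.625, f(-0.0625) = -4.9375, f(0.25) = -5.25, f(0.5625) = -5.5625, f(0.875) = -5.875, f(1.1875) = -6.1875, f(1.5) = -6.5.
T_8 = (Δu/2)·[f(u_0) + 2f(u_1) + ... + 2f(u_{7}) + f(u_8)].
Sum = -13.125.

-13.125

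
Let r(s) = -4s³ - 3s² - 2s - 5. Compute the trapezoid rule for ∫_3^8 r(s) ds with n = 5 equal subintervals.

Δs = (8 − 3)/5 = 1.
r(3) = -146, r(4) = -317, r(5) = -590, r(6) = -989, r(7) = -1538, r(8) = -2261.
T_5 = (Δs/2)·[r(s_0) + 2r(s_1) + ... + 2r(s_{4}) + r(s_5)].
Sum = -4637.5.

-4637.5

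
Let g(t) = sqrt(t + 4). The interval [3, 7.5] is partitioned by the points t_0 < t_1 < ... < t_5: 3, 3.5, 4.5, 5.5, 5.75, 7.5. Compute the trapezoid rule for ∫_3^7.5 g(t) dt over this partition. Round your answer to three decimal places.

Subinterval widths: 0.5, 1, 1, 0.25, 1.75.
g(3) ≈ 2.646, g(3.5) ≈ 2.739, g(4.5) ≈ 2.915, g(5.5) ≈ 3.082, g(5.75) ≈ 3.122, g(7.5) ≈ 3.391.
On each subinterval the trapezoid contributes (Δt_i/2)·[g(t_{i-1}) + g(t_i)].
Sum ≈ 13.647.

13.647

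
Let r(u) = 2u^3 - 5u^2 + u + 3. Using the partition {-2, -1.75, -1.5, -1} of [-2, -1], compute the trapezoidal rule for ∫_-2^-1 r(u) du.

-18.0078125

Subinterval widths: 0.25, 0.25, 0.5.
r(-2) = -35, r(-1.75) = -24.78125, r(-1.5) = -16.5, r(-1) = -5.
On each subinterval the trapezoid contributes (Δu_i/2)·[r(u_{i-1}) + r(u_i)].
Sum = -18.0078125.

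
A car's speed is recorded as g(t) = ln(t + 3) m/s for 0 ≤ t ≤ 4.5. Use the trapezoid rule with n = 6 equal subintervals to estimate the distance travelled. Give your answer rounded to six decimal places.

7.306591

Δt = (4.5 − 0)/6 = 0.75.
g(0) ≈ 1.098612, g(0.75) ≈ 1.321756, g(1.5) ≈ 1.504077, g(2.25) ≈ 1.658228, g(3) ≈ 1.791759, g(3.75) ≈ 1.909543, g(4.5) ≈ 2.014903.
T_6 = (Δt/2)·[g(t_0) + 2g(t_1) + ... + 2g(t_{5}) + g(t_6)].
Sum ≈ 7.306591.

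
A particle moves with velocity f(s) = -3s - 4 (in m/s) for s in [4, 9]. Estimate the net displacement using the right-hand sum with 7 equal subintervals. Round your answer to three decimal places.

-122.857

Δs = (9 − 4)/7 = 5/7.
Right endpoints: 33/7, 38/7, 43/7, 48/7, 53/7, 58/7, 9.
f(33/7) = -127/7, f(38/7) = -142/7, f(43/7) = -157/7, f(48/7) = -172/7, f(53/7) = -187/7, f(58/7) = -202/7, f(9) = -31.
Sum = Δs · [f(33/7) + f(38/7) + f(43/7) + ...].
Sum ≈ -122.857.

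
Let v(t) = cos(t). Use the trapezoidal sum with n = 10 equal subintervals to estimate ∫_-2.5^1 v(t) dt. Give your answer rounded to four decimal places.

Δt = (1 − (-2.5))/10 = 0.35.
v(-2.5) ≈ -0.8011, v(-2.15) ≈ -0.5474, v(-1.8) ≈ -0.2272, v(-1.45) ≈ 0.1205, v(-1.1) ≈ 0.4536, v(-0.75) ≈ 0.7317, v(-0.4) ≈ 0.9211, v(-0.05) ≈ 0.9988, v(0.3) ≈ 0.9553, v(0.65) ≈ 0.7961, v(1) ≈ 0.5403.
T_10 = (Δt/2)·[v(t_0) + 2v(t_1) + ... + 2v(t_{9}) + v(t_10)].
Sum ≈ 1.4252.

1.4252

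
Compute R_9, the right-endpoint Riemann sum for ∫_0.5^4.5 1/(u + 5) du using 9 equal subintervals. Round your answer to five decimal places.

Δu = (4.5 − 0.5)/9 = 4/9.
Right endpoints: 17/18, 25/18, 11/6, 41/18, 49/18, 19/6, 65/18, 73/18, 4.5.
f(17/18) = 18/107, f(25/18) = 18/115, f(11/6) = 6/41, f(41/18) = 18/131, f(49/18) = 18/139, f(19/6) = 6/49, f(65/18) = 18/155, f(73/18) = 18/163, f(4.5) = 2/19.
Sum = Δu · [f(17/18) + f(25/18) + f(11/6) + ...].
Sum ≈ 0.52989.

0.52989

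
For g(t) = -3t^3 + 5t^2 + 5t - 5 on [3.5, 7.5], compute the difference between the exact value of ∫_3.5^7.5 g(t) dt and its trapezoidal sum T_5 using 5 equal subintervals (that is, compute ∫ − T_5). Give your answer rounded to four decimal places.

Exact integral: ∫_3.5^7.5 g(t) dt ≈ -1538.833333.
T_5 = -1557.82.
Error ≈ -1538.833333 − (-1557.82) ≈ 18.9867.

18.9867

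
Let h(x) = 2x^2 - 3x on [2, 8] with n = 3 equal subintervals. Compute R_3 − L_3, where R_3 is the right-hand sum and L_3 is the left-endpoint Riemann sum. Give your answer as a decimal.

R_3 = 356.
L_3 = 152.
R_3 − L_3 = 204.

204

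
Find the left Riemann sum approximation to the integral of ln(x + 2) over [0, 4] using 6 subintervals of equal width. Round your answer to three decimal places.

Δx = (4 − 0)/6 = 2/3.
Left endpoints: 0, 2/3, 4/3, 2, 8/3, 10/3.
f(0) ≈ 0.693, f(2/3) ≈ 0.981, f(4/3) ≈ 1.204, f(2) ≈ 1.386, f(8/3) ≈ 1.540, f(10/3) ≈ 1.674.
Sum = Δx · [f(0) + f(2/3) + f(4/3) + ...].
Sum ≈ 4.986.

4.986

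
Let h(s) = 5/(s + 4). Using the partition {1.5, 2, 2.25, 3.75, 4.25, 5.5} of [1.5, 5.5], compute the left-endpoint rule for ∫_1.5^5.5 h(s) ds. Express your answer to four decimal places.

2.9430

Subinterval widths: 0.5, 0.25, 1.5, 0.5, 1.25.
Left endpoints: 1.5, 2, 2.25, 3.75, 4.25.
h(1.5) = 10/11, h(2) = 5/6, h(2.25) = 0.8, h(3.75) = 20/31, h(4.25) = 20/33.
Sum = Σ Δs_i · h(s_i).
Sum ≈ 2.9430.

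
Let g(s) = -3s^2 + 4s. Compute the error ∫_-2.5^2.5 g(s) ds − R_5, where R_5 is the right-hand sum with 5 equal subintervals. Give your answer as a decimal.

Exact integral: ∫_-2.5^2.5 g(s) ds = -31.25.
R_5 = -23.75.
Error = -31.25 − (-23.75) = -7.5.

-7.5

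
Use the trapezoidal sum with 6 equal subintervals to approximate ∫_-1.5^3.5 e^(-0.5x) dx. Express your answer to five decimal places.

3.94252

Δx = (3.5 − (-1.5))/6 = 5/6.
f(-1.5) ≈ 2.11700, f(-2/3) ≈ 1.39561, f(1/6) ≈ 0.92004, f(1) ≈ 0.60653, f(11/6) ≈ 0.39985, f(8/3) ≈ 0.26360, f(3.5) ≈ 0.17377.
T_6 = (Δx/2)·[f(x_0) + 2f(x_1) + ... + 2f(x_{5}) + f(x_6)].
Sum ≈ 3.94252.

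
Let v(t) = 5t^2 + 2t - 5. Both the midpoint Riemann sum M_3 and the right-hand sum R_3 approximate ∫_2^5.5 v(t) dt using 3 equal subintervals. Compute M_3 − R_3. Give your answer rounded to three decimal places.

-86.601

M_3 ≈ 270.72338.
R_3 ≈ 357.32407.
M_3 − R_3 ≈ -86.601.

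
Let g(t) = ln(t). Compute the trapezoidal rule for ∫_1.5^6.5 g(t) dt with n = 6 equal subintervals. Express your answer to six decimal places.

6.529202

Δt = (6.5 − 1.5)/6 = 5/6.
g(1.5) ≈ 0.405465, g(7/3) ≈ 0.847298, g(19/6) ≈ 1.152680, g(4) ≈ 1.386294, g(29/6) ≈ 1.575536, g(17/3) ≈ 1.734601, g(6.5) ≈ 1.871802.
T_6 = (Δt/2)·[g(t_0) + 2g(t_1) + ... + 2g(t_{5}) + g(t_6)].
Sum ≈ 6.529202.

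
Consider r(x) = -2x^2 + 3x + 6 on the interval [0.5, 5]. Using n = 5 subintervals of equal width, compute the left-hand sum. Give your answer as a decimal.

-4.14

Δx = (5 − 0.5)/5 = 0.9.
Left endpoints: 0.5, 1.4, 2.3, 3.2, 4.1.
r(0.5) = 7, r(1.4) = 6.28, r(2.3) = 2.32, r(3.2) = -4.88, r(4.1) = -15.32.
Sum = Δx · [r(0.5) + r(1.4) + r(2.3) + r(3.2) + r(4.1)].
Sum = -4.14.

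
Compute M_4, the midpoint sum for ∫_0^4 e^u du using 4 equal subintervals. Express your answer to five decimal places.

51.42836

Δu = (4 − 0)/4 = 1.
Midpoints: 0.5, 1.5, 2.5, 3.5.
f(0.5) ≈ 1.64872, f(1.5) ≈ 4.48169, f(2.5) ≈ 12.18249, f(3.5) ≈ 33.11545.
Sum = Δu · [f(0.5) + f(1.5) + f(2.5) + f(3.5)].
Sum ≈ 51.42836.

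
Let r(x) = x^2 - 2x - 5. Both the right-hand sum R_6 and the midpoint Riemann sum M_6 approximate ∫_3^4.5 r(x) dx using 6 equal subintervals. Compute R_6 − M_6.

1.0546875

R_6 = 3.671875.
M_6 = 2.6171875.
R_6 − M_6 = 1.0546875.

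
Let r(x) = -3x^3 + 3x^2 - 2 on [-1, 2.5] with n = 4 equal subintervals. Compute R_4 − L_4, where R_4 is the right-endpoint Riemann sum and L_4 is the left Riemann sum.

R_4 ≈ -35.52637.
L_4 ≈ -5.66699.
R_4 − L_4 = -29.859375.

-29.859375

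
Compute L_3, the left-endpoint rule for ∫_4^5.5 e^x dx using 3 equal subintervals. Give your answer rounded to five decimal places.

Δx = (5.5 − 4)/3 = 0.5.
Left endpoints: 4, 4.5, 5.
f(4) ≈ 54.59815, f(4.5) ≈ 90.01713, f(5) ≈ 148.41316.
Sum = Δx · [f(4) + f(4.5) + f(5)].
Sum ≈ 146.51422.

146.51422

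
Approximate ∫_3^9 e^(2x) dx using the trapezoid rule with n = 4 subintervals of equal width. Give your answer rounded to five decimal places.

Δx = (9 − 3)/4 = 1.5.
f(3) ≈ 403.42879, f(4.5) ≈ 8103.08393, f(6) ≈ 162754.79142, f(7.5) ≈ 3269017.37247, f(9) ≈ 65659969.13733.
T_4 = (Δx/2)·[f(x_0) + 2f(x_1) + 2f(x_2) + 2f(x_3) + f(x_4)].
Sum ≈ 54405092.29632.

54405092.29632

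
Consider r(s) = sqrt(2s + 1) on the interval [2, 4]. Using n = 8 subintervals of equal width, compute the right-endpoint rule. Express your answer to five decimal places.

5.36812

Δs = (4 − 2)/8 = 0.25.
Right endpoints: 2.25, 2.5, 2.75, 3, 3.25, 3.5, 3.75, 4.
r(2.25) ≈ 2.34521, r(2.5) ≈ 2.44949, r(2.75) ≈ 2.54951, r(3) ≈ 2.64575, r(3.25) ≈ 2.73861, r(3.5) ≈ 2.82843, r(3.75) ≈ 2.91548, r(4) ≈ 3.00000.
Sum = Δs · [r(2.25) + r(2.5) + r(2.75) + ...].
Sum ≈ 5.36812.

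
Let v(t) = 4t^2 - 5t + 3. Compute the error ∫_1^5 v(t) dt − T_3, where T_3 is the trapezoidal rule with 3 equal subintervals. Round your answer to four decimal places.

Exact integral: ∫_1^5 v(t) dt ≈ 117.333333.
T_3 ≈ 122.074074.
Error ≈ 117.333333 − 122.074074 ≈ -4.7407.

-4.7407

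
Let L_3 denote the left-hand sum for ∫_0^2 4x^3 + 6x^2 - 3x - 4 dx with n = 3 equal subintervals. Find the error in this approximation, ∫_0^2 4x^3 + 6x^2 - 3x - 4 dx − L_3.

Exact integral: ∫_0^2 f(x) dx = 18.
L_3 = 4.
Error = 18 − 4 = 14.

14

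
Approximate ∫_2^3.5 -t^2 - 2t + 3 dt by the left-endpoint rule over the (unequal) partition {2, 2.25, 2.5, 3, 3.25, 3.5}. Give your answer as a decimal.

-13.53125

Subinterval widths: 0.25, 0.25, 0.5, 0.25, 0.25.
Left endpoints: 2, 2.25, 2.5, 3, 3.25.
f(2) = -5, f(2.25) = -6.5625, f(2.5) = -8.25, f(3) = -12, f(3.25) = -14.0625.
Sum = Σ Δt_i · f(t_i).
Sum = -13.53125.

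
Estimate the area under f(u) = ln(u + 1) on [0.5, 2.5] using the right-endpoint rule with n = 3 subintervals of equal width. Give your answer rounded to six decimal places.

Δu = (2.5 − 0.5)/3 = 2/3.
Right endpoints: 7/6, 11/6, 2.5.
f(7/6) ≈ 0.773190, f(11/6) ≈ 1.041454, f(2.5) ≈ 1.252763.
Sum = Δu · [f(7/6) + f(11/6) + f(2.5)].
Sum ≈ 2.044938.

2.044938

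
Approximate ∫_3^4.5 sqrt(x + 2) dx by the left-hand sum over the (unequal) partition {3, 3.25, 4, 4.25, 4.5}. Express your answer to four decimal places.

3.5149

Subinterval widths: 0.25, 0.75, 0.25, 0.25.
Left endpoints: 3, 3.25, 4, 4.25.
f(3) ≈ 2.2361, f(3.25) ≈ 2.2913, f(4) ≈ 2.4495, f(4.25) ≈ 2.5000.
Sum = Σ Δx_i · f(x_i).
Sum ≈ 3.5149.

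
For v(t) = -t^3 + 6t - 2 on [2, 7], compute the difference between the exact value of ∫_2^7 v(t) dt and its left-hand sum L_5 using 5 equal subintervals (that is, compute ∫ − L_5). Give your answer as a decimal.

-141.25

Exact integral: ∫_2^7 v(t) dt = -471.25.
L_5 = -330.
Error = -471.25 − (-330) = -141.25.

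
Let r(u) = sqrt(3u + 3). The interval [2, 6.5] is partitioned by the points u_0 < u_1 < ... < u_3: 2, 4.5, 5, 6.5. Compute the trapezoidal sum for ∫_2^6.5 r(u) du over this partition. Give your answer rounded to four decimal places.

Subinterval widths: 2.5, 0.5, 1.5.
r(2) ≈ 3.0000, r(4.5) ≈ 4.0620, r(5) ≈ 4.2426, r(6.5) ≈ 4.7434.
On each subinterval the trapezoid contributes (Δu_i/2)·[r(u_{i-1}) + r(u_i)].
Sum ≈ 17.6432.

17.6432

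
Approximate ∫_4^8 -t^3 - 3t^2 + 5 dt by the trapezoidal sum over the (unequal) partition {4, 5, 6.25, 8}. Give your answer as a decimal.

Subinterval widths: 1, 1.25, 1.75.
f(4) = -107, f(5) = -195, f(6.25) = -356.328125, f(8) = -699.
On each subinterval the trapezoid contributes (Δt_i/2)·[f(t_{i-1}) + f(t_i)].
Sum = -1418.9921875.

-1418.9921875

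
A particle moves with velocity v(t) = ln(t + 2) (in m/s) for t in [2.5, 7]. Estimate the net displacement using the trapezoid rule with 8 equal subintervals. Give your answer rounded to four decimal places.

8.5037

Δt = (7 − 2.5)/8 = 0.5625.
v(2.5) ≈ 1.5041, v(3.0625) ≈ 1.6219, v(3.625) ≈ 1.7272, v(4.1875) ≈ 1.8225, v(4.75) ≈ 1.9095, v(5.3125) ≈ 1.9896, v(5.875) ≈ 2.0637, v(6.4375) ≈ 2.1327, v(7) ≈ 2.1972.
T_8 = (Δt/2)·[v(t_0) + 2v(t_1) + ... + 2v(t_{7}) + v(t_8)].
Sum ≈ 8.5037.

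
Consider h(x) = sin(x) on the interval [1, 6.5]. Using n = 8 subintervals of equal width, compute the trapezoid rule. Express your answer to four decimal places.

Δx = (6.5 − 1)/8 = 0.6875.
h(1) ≈ 0.8415, h(1.6875) ≈ 0.9932, h(2.375) ≈ 0.6937, h(3.0625) ≈ 0.0790, h(3.75) ≈ -0.5716, h(4.4375) ≈ -0.9625, h(5.125) ≈ -0.9161, h(5.8125) ≈ -0.4535, h(6.5) ≈ 0.2151.
T_8 = (Δx/2)·[h(x_0) + 2h(x_1) + ... + 2h(x_{7}) + h(x_8)].
Sum ≈ -0.4190.

-0.4190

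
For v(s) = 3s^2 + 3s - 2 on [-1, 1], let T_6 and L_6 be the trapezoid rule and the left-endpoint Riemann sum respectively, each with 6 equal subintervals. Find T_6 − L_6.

T_6 ≈ -1.888889.
L_6 ≈ -2.888889.
T_6 − L_6 = 1.

1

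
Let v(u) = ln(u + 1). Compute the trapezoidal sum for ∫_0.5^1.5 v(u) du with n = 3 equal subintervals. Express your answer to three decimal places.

0.680

Δu = (1.5 − 0.5)/3 = 1/3.
v(0.5) ≈ 0.405, v(5/6) ≈ 0.606, v(7/6) ≈ 0.773, v(1.5) ≈ 0.916.
T_3 = (Δu/2)·[v(u_0) + 2v(u_1) + 2v(u_2) + v(u_3)].
Sum ≈ 0.680.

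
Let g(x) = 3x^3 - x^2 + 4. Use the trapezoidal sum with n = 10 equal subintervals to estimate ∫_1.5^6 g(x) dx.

Δx = (6 − 1.5)/10 = 0.45.
g(1.5) = 11.875, g(1.95) = 22.442125, g(2.4) = 39.712, g(2.85) = 65.324875, g(3.3) = 100.921, g(3.75) = 148.140625, g(4.2) = 208.624, g(4.65) = 284.011375, g(5.1) = 375.943, g(5.55) = 486.059125, g(6) = 616.
T_10 = (Δx/2)·[g(x_0) + 2g(x_1) + ... + 2g(x_{9}) + g(x_10)].
Sum = 920.30203125.

920.30203125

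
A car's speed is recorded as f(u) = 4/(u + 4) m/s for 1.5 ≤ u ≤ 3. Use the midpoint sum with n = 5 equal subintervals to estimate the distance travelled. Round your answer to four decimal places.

Δu = (3 − 1.5)/5 = 0.3.
Midpoints: 1.65, 1.95, 2.25, 2.55, 2.85.
f(1.65) = 80/113, f(1.95) = 80/119, f(2.25) = 0.64, f(2.55) = 80/131, f(2.85) = 80/137.
Sum = Δu · [f(1.65) + f(1.95) + f(2.25) + f(2.55) + f(2.85)].
Sum ≈ 0.9645.

0.9645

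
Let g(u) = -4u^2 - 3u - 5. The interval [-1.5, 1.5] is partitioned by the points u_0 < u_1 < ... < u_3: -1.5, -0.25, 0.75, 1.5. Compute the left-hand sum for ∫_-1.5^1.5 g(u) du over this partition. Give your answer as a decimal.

Subinterval widths: 1.25, 1, 0.75.
Left endpoints: -1.5, -0.25, 0.75.
g(-1.5) = -9.5, g(-0.25) = -4.5, g(0.75) = -9.5.
Sum = Σ Δu_i · g(u_i).
Sum = -23.5.

-23.5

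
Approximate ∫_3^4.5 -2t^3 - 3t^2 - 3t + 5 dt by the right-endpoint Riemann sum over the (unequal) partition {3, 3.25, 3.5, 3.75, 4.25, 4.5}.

-267.359375

Subinterval widths: 0.25, 0.25, 0.25, 0.5, 0.25.
Right endpoints: 3.25, 3.5, 3.75, 4.25, 4.5.
f(3.25) = -105.09375, f(3.5) = -128, f(3.75) = -153.90625, f(4.25) = -215.46875, f(4.5) = -251.5.
Sum = Σ Δt_i · f(t_i).
Sum = -267.359375.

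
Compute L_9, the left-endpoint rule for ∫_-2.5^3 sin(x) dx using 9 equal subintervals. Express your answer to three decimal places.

Δx = (3 − (-2.5))/9 = 11/18.
Left endpoints: -2.5, -17/9, -23/18, -2/3, -1/18, 5/9, 7/6, 16/9, 43/18.
f(-2.5) ≈ -0.598, f(-17/9) ≈ -0.950, f(-23/18) ≈ -0.957, f(-2/3) ≈ -0.618, f(-1/18) ≈ -0.056, f(5/9) ≈ 0.527, f(7/6) ≈ 0.919, f(16/9) ≈ 0.979, f(43/18) ≈ 0.684.
Sum = Δx · [f(-2.5) + f(-17/9) + f(-23/18) + ...].
Sum ≈ -0.043.

-0.043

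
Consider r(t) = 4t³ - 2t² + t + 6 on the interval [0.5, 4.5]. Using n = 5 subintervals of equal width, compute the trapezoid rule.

Δt = (4.5 − 0.5)/5 = 0.8.
r(0.5) = 6.5, r(1.3) = 12.708, r(2.1) = 36.324, r(2.9) = 89.636, r(3.7) = 184.932, r(4.5) = 334.5.
T_5 = (Δt/2)·[r(t_0) + 2r(t_1) + ... + 2r(t_{4}) + r(t_5)].
Sum = 395.28.

395.28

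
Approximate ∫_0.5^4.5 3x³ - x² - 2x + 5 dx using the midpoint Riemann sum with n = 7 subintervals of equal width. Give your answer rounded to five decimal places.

Δx = (4.5 − 0.5)/7 = 4/7.
Midpoints: 11/14, 19/14, 27/14, 2.5, 43/14, 51/14, 59/14.
f(11/14) = 11707/2744, f(19/14) = 21795/2744, f(27/14) = 51979/2744, f(2.5) = 40.625, f(43/14) = 209499/2744, f(51/14) = 355267/2744, f(59/14) = 557995/2744.
Sum = Δx · [f(11/14) + f(19/14) + f(27/14) + ...].
Sum ≈ 274.82653.

274.82653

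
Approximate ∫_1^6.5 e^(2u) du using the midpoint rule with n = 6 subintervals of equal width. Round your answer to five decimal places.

Δu = (6.5 − 1)/6 = 11/12.
Midpoints: 35/24, 2.375, 79/24, 101/24, 5.125, 145/24.
f(35/24) ≈ 18.47959, f(2.375) ≈ 115.58428, f(79/24) ≈ 722.94513, f(101/24) ≈ 4521.80562, f(5.125) ≈ 28282.54192, f(145/24) ≈ 176898.84187.
Sum = Δu · [f(35/24) + f(2.375) + f(79/24) + ...].
Sum ≈ 193013.51522.

193013.51522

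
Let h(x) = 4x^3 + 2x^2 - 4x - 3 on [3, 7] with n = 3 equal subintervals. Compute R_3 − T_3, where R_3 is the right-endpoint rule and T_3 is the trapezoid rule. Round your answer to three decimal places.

885.333

R_3 ≈ 3397.48148.
T_3 ≈ 2512.14815.
R_3 − T_3 ≈ 885.333.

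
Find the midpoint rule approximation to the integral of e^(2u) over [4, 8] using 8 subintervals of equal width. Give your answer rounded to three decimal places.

Δu = (8 − 4)/8 = 0.5.
Midpoints: 4.25, 4.75, 5.25, 5.75, 6.25, 6.75, 7.25, 7.75.
f(4.25) ≈ 4914.769, f(4.75) ≈ 13359.727, f(5.25) ≈ 36315.503, f(5.75) ≈ 98715.771, f(6.25) ≈ 268337.287, f(6.75) ≈ 729416.370, f(7.25) ≈ 1982759.264, f(7.75) ≈ 5389698.476.
Sum = Δu · [f(4.25) + f(4.75) + f(5.25) + ...].
Sum ≈ 4261758.583.

4261758.583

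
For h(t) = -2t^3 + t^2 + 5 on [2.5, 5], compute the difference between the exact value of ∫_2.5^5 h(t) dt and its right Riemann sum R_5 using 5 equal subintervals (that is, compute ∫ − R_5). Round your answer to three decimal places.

52.240

Exact integral: ∫_2.5^5 h(t) dt ≈ -244.01042.
R_5 = -296.25.
Error ≈ -244.01042 − (-296.25) ≈ 52.240.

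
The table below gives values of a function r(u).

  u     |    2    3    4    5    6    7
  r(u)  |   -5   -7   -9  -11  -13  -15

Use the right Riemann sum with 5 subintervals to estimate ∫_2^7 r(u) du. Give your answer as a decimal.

Δu = 1.
Sum = 1·[(-7) + (-9) + (-11) + (-13) + (-15)] = -55.

-55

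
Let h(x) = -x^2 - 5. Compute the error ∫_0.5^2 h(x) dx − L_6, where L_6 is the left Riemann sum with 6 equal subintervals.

-0.453125

Exact integral: ∫_0.5^2 h(x) dx = -10.125.
L_6 = -9.671875.
Error = -10.125 − (-9.671875) = -0.453125.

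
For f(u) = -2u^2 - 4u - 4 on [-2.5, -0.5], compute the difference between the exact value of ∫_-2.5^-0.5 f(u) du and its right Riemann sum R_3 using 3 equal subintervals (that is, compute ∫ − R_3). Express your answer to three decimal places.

-1.037

Exact integral: ∫_-2.5^-0.5 f(u) du ≈ -6.33333.
R_3 ≈ -5.29630.
Error ≈ -6.33333 − (-5.29630) ≈ -1.037.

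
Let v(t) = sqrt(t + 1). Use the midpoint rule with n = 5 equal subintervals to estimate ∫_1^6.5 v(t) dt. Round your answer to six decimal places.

11.815959

Δt = (6.5 − 1)/5 = 1.1.
Midpoints: 1.55, 2.65, 3.75, 4.85, 5.95.
v(1.55) ≈ 1.596872, v(2.65) ≈ 1.910497, v(3.75) ≈ 2.179449, v(4.85) ≈ 2.418677, v(5.95) ≈ 2.636285.
Sum = Δt · [v(1.55) + v(2.65) + v(3.75) + v(4.85) + v(5.95)].
Sum ≈ 11.815959.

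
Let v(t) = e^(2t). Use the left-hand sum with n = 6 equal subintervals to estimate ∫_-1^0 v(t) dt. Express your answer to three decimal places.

Δt = (0 − (-1))/6 = 1/6.
Left endpoints: -1, -5/6, -2/3, -0.5, -1/3, -1/6.
v(-1) ≈ 0.135, v(-5/6) ≈ 0.189, v(-2/3) ≈ 0.264, v(-0.5) ≈ 0.368, v(-1/3) ≈ 0.513, v(-1/6) ≈ 0.717.
Sum = Δt · [v(-1) + v(-5/6) + v(-2/3) + ...].
Sum ≈ 0.364.

0.364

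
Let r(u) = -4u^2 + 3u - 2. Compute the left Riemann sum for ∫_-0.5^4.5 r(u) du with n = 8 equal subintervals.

-82.65625

Δu = (4.5 − (-0.5))/8 = 0.625.
Left endpoints: -0.5, 0.125, 0.75, 1.375, 2, 2.625, 3.25, 3.875.
r(-0.5) = -4.5, r(0.125) = -1.6875, r(0.75) = -2, r(1.375) = -5.4375, r(2) = -12, r(2.625) = -21.6875, r(3.25) = -34.5, r(3.875) = -50.4375.
Sum = Δu · [r(-0.5) + r(0.125) + r(0.75) + ...].
Sum = -82.65625.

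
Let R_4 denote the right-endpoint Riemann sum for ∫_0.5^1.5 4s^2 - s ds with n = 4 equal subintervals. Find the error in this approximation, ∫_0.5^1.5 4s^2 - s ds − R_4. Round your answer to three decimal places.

-0.917

Exact integral: ∫_0.5^1.5 f(s) ds ≈ 3.33333.
R_4 = 4.25.
Error ≈ 3.33333 − 4.25 ≈ -0.917.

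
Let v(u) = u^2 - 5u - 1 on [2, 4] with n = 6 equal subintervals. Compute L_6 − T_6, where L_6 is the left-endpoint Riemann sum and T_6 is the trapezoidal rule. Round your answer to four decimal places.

L_6 ≈ -13.629630.
T_6 ≈ -13.296296.
L_6 − T_6 ≈ -0.3333.

-0.3333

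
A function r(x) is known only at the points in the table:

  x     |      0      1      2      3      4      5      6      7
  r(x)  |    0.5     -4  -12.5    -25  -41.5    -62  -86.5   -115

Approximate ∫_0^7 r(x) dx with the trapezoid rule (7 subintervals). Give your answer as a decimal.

-288.75

Δx = 1.
T_7 = (1/2)·[0.5 + 2·(-4) + 2·(-12.5) + 2·(-25) + 2·(-41.5) + 2·(-62) + 2·(-86.5) + (-115)] = -288.75.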